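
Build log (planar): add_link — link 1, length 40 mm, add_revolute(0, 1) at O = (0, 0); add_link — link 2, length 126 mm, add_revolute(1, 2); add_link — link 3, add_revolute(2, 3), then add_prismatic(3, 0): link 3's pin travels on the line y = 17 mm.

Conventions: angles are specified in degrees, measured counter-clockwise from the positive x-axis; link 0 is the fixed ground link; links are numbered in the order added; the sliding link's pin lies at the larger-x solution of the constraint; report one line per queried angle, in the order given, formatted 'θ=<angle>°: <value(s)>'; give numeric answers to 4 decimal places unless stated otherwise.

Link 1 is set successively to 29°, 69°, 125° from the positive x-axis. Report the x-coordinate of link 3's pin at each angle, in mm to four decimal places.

geometry: r = 40 mm, L = 126 mm, e = 17 mm
θ=29°: crank pin P = (r cos θ, r sin θ) = (34.984788, 19.392385)
θ=29°: h = r sin θ − e = 19.392385 − 17 = 2.392385
θ=29°: x = r cos θ + √(L² − h²) = 34.984788 + 125.977286 = 160.962074
θ=69°: crank pin P = (r cos θ, r sin θ) = (14.334718, 37.343217)
θ=69°: h = r sin θ − e = 37.343217 − 17 = 20.343217
θ=69°: x = r cos θ + √(L² − h²) = 14.334718 + 124.346908 = 138.681626
θ=125°: crank pin P = (r cos θ, r sin θ) = (-22.943057, 32.766082)
θ=125°: h = r sin θ − e = 32.766082 − 17 = 15.766082
θ=125°: x = r cos θ + √(L² − h²) = -22.943057 + 125.009722 = 102.066665

θ=29°: 160.9621
θ=69°: 138.6816
θ=125°: 102.0667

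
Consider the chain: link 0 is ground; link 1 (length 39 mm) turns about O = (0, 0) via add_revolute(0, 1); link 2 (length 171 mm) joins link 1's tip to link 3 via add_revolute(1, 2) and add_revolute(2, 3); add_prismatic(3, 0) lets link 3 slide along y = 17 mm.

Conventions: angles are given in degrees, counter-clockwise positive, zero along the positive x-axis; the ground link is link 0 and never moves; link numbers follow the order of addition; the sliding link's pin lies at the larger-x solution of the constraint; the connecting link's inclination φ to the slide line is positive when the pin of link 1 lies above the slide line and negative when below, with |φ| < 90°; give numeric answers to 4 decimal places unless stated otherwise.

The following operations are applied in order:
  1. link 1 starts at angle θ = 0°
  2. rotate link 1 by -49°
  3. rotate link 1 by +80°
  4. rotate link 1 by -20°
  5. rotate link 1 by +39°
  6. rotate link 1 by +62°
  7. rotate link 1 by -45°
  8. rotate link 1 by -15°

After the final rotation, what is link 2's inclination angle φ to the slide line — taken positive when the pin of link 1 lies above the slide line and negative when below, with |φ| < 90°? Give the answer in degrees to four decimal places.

geometry: r = 39 mm, L = 171 mm, e = 17 mm; θ starts at 0°
rotate link 1 by -49°: θ ← 0° -49° = -49°
rotate link 1 by +80°: θ ← -49° +80° = 31°
rotate link 1 by -20°: θ ← 31° -20° = 11°
rotate link 1 by +39°: θ ← 11° +39° = 50°
rotate link 1 by +62°: θ ← 50° +62° = 112°
rotate link 1 by -45°: θ ← 112° -45° = 67°
rotate link 1 by -15°: θ ← 67° -15° = 52°
h = r sin θ − e = 30.732419 − 17 = 13.732419
sin φ = h / L = 13.732419 / 171 = 0.08030655
φ = arcsin(0.08030655) = 4.606186°

4.6062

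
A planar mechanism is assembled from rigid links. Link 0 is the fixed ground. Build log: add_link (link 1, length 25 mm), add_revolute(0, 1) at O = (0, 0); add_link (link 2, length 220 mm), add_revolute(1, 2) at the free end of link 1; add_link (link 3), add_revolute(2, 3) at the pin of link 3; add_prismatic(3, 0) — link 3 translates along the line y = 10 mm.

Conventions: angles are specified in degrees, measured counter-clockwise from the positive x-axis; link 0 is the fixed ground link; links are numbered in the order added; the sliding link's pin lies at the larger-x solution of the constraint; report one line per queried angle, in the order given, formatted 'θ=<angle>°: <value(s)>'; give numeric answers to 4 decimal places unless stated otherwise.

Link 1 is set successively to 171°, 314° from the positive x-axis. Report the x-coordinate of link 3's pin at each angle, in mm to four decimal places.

geometry: r = 25 mm, L = 220 mm, e = 10 mm
θ=171°: crank pin P = (r cos θ, r sin θ) = (-24.692209, 3.910862)
θ=171°: h = r sin θ − e = 3.910862 − 10 = -6.089138
θ=171°: x = r cos θ + √(L² − h²) = -24.692209 + 219.915717 = 195.223508
θ=314°: crank pin P = (r cos θ, r sin θ) = (17.366459, -17.983495)
θ=314°: h = r sin θ − e = -17.983495 − 10 = -27.983495
θ=314°: x = r cos θ + √(L² − h²) = 17.366459 + 218.213024 = 235.579484

θ=171°: 195.2235
θ=314°: 235.5795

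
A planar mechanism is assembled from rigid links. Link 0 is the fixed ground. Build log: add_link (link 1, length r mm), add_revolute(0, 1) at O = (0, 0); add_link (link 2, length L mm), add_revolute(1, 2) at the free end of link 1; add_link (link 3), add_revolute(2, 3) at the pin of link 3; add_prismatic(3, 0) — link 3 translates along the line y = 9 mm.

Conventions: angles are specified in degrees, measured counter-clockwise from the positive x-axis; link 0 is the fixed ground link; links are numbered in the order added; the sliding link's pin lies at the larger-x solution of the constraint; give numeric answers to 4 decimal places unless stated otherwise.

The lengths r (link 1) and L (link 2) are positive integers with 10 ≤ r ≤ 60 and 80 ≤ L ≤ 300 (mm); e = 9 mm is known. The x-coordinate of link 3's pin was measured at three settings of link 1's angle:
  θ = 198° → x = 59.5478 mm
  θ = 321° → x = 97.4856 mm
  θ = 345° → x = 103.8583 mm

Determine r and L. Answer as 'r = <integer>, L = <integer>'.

constraint per measurement: (x − r cos θ)² + (r sin θ − e)² = L²
subtracting the θ₁ and θ₂ equations cancels the r² and L² terms:
r = (x₁² − x₂²) / (2[(x₁cos θ₁ + e sin θ₁) − (x₂cos θ₂ + e sin θ₂)]) = 23.0000 → r = 23
L² = (x₁ − r cos θ₁)² + (r sin θ₁ − e)² = 6889.0064 → L = 83.0000 → L = 83
check at θ₃=345°: x = 103.8583 (printed 103.8583) ✓

r = 23, L = 83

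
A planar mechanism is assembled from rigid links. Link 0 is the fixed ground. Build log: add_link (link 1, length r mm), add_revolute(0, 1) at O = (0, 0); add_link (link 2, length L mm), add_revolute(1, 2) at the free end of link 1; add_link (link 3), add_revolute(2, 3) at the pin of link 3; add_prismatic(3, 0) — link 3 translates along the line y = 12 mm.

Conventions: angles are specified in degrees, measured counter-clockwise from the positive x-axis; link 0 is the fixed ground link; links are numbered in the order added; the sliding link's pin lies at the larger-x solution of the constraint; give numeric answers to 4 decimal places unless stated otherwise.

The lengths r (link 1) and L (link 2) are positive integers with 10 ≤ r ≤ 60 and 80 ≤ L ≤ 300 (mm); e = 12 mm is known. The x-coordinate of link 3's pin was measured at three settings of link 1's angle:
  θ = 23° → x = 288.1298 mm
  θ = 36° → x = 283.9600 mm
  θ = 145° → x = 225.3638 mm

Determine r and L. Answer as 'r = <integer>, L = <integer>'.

constraint per measurement: (x − r cos θ)² + (r sin θ − e)² = L²
subtracting the θ₁ and θ₂ equations cancels the r² and L² terms:
r = (x₁² − x₂²) / (2[(x₁cos θ₁ + e sin θ₁) − (x₂cos θ₂ + e sin θ₂)]) = 36.0002 → r = 36
L² = (x₁ − r cos θ₁)² + (r sin θ₁ − e)² = 65024.9986 → L = 255.0000 → L = 255
check at θ₃=145°: x = 225.3638 (printed 225.3638) ✓

r = 36, L = 255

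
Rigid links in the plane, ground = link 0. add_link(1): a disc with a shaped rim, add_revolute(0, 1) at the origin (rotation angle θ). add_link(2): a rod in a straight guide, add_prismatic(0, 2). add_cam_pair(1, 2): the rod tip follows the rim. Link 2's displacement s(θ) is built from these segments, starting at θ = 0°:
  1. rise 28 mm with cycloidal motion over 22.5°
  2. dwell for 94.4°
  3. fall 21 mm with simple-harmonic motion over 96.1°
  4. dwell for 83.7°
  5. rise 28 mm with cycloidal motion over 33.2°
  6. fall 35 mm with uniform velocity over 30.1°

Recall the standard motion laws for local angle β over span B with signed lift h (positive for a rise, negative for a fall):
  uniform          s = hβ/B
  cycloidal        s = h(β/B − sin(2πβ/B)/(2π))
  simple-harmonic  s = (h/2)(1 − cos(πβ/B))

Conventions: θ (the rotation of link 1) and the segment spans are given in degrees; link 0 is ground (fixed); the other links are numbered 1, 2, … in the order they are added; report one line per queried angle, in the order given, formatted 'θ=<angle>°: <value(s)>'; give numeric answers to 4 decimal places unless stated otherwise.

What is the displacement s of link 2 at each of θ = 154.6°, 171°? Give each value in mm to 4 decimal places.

segment 1 (0° to 22.5°, cycloidal, h = 28) is passed completely: s = 0.0000 + (28) = 28.0000
segment 2 (22.5° to 116.9°, dwell): s unchanged at 28.0000
θ = 154.6° falls in segment 3 (116.9° to 213°, simple-harmonic, h = -21): β = 154.6 − 116.9 = 37.7°, B = 96.1°; Δs = -21/2·(1 − cos(π·0.3923)) = -7.0147; s = 28.0000 − 7.0147 = 20.9853
θ = 171° falls in segment 3 (116.9° to 213°, simple-harmonic, h = -21): β = 171 − 116.9 = 54.1°, B = 96.1°; Δs = -21/2·(1 − cos(π·0.5630)) = -12.5632; s = 28.0000 − 12.5632 = 15.4368

θ=154.6°: 20.9853
θ=171°: 15.4368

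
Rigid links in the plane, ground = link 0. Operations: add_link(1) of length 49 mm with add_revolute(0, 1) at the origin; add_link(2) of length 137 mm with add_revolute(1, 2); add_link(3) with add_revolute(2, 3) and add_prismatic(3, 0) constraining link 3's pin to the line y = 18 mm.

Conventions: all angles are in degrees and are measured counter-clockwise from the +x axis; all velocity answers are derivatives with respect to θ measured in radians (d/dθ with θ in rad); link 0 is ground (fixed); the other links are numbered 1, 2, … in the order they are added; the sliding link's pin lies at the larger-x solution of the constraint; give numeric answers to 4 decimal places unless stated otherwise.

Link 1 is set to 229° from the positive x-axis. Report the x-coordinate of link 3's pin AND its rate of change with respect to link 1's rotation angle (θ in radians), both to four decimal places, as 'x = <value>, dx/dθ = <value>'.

geometry: r = 49 mm, L = 137 mm, e = 18 mm
crank pin P = (r cos θ, r sin θ) = (-32.146892, -36.980769)
h = r sin θ − e = -36.980769 − 18 = -54.980769
x = r cos θ + √(L² − h²) = -32.146892 + 125.483525 = 93.336632
dx/dθ = −r sin θ − h·r cos θ/√(L² − h²) (θ in radians; h = -54.980769) = 22.895567

x = 93.3366, dx/dθ = 22.8956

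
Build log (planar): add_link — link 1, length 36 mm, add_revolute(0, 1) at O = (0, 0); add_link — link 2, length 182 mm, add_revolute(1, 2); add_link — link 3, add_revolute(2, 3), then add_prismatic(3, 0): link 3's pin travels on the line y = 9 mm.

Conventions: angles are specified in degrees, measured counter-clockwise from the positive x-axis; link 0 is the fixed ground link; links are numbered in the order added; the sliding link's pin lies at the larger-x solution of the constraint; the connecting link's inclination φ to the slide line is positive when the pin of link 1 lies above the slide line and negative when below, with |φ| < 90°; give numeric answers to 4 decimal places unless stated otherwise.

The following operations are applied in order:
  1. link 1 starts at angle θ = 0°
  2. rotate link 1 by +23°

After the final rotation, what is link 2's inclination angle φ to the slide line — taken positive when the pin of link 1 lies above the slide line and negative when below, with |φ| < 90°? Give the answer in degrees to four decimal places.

geometry: r = 36 mm, L = 182 mm, e = 9 mm; θ starts at 0°
rotate link 1 by +23°: θ ← 0° +23° = 23°
h = r sin θ − e = 14.066321 − 9 = 5.066321
sin φ = h / L = 5.066321 / 182 = 0.02783693
φ = arcsin(0.02783693) = 1.595144°

1.5951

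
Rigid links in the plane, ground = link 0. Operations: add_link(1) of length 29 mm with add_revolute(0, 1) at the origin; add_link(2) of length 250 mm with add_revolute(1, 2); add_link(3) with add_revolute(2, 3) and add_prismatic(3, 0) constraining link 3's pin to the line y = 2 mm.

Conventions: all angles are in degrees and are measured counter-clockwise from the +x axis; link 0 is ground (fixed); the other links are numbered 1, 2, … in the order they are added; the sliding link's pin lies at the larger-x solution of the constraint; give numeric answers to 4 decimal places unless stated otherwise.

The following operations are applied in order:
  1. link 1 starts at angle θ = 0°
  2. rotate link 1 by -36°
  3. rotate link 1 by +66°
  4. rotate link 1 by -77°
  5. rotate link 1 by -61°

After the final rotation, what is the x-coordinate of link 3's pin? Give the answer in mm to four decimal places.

geometry: r = 29 mm, L = 250 mm, e = 2 mm; θ starts at 0°
rotate link 1 by -36°: θ ← 0° -36° = -36°
rotate link 1 by +66°: θ ← -36° +66° = 30°
rotate link 1 by -77°: θ ← 30° -77° = -47°
rotate link 1 by -61°: θ ← -47° -61° = -108°
crank pin P = (r cos θ, r sin θ) = (-8.961493, -27.580639)
h = r sin θ − e = -27.580639 − 2 = -29.580639
x = r cos θ + √(L² − h²) = -8.961493 + 248.243803 = 239.282310

239.2823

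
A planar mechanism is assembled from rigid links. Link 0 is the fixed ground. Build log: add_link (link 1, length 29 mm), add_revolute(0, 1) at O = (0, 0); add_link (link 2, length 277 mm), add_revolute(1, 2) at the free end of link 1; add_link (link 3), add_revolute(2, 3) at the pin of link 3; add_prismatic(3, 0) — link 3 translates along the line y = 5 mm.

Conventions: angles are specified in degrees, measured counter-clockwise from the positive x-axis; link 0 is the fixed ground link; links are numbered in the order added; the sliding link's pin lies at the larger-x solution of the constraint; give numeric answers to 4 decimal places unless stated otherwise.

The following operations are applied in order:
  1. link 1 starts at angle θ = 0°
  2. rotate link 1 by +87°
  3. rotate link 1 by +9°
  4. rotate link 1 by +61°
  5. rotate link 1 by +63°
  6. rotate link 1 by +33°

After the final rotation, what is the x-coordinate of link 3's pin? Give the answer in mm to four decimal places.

geometry: r = 29 mm, L = 277 mm, e = 5 mm; θ starts at 0°
rotate link 1 by +87°: θ ← 0° +87° = 87°
rotate link 1 by +9°: θ ← 87° +9° = 96°
rotate link 1 by +61°: θ ← 96° +61° = 157°
rotate link 1 by +63°: θ ← 157° +63° = 220°
rotate link 1 by +33°: θ ← 220° +33° = 253°
crank pin P = (r cos θ, r sin θ) = (-8.478779, -27.732838)
h = r sin θ − e = -27.732838 − 5 = -32.732838
x = r cos θ + √(L² − h²) = -8.478779 + 275.059196 = 266.580417

266.5804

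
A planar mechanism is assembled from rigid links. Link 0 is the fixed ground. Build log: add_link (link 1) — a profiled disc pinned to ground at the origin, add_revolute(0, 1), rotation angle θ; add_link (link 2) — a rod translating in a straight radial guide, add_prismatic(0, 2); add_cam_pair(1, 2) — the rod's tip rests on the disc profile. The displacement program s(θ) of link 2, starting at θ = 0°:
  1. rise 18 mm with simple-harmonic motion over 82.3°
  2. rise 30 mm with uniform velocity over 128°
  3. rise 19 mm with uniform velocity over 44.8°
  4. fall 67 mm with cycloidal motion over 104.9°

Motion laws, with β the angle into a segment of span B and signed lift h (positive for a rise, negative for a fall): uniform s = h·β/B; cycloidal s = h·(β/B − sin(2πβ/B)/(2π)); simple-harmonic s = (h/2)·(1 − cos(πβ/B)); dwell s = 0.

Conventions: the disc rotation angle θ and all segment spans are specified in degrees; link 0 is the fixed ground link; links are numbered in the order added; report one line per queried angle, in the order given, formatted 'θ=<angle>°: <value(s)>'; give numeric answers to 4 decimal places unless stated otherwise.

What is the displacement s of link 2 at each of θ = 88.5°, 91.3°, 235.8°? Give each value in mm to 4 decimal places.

seg 1 [0°–82.3°] simple-harmonic, h=18: full span → s += 18 → s = 18.0000
seg 2 [82.3°–210.3°] uniform, h=30: θ=88.5° here. β=6.2, B=128. 30·6.2/128 = 1.4531 → s = 19.4531
seg 2 [82.3°–210.3°] uniform, h=30: θ=91.3° here. β=9, B=128. 30·9/128 = 2.1094 → s = 20.1094
seg 2 [82.3°–210.3°] uniform, h=30: full span → s += 30 → s = 48.0000
seg 3 [210.3°–255.1°] uniform, h=19: θ=235.8° here. β=25.5, B=44.8. 19·25.5/44.8 = 10.8147 → s = 58.8147

θ=88.5°: 19.4531
θ=91.3°: 20.1094
θ=235.8°: 58.8147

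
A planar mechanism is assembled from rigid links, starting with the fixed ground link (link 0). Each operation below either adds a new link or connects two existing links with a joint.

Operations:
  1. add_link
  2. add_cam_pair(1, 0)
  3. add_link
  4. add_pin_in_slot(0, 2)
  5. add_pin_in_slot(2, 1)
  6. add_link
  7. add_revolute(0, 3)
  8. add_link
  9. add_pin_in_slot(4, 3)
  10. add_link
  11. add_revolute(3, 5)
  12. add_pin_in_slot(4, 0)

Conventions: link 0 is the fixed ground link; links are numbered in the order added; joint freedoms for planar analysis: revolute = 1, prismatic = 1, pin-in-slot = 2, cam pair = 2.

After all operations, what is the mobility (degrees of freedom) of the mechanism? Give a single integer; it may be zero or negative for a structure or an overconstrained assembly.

link 0 = ground. State L|J1|J2 = 1|0|0
+link1  2|0|0
C(1,0) f=2→J2  2|0|1
+link2  3|0|1
PS(0,2) f=2→J2  3|0|2
PS(2,1) f=2→J2  3|0|3
+link3  4|0|3
R(0,3) f=1→J1  4|1|3
+link4  5|1|3
PS(4,3) f=2→J2  5|1|4
+link5  6|1|4
R(3,5) f=1→J1  6|2|4
PS(4,0) f=2→J2  6|2|5
M = 3(6−1)−2·2−5 = 15−4−5 = 6

M = 6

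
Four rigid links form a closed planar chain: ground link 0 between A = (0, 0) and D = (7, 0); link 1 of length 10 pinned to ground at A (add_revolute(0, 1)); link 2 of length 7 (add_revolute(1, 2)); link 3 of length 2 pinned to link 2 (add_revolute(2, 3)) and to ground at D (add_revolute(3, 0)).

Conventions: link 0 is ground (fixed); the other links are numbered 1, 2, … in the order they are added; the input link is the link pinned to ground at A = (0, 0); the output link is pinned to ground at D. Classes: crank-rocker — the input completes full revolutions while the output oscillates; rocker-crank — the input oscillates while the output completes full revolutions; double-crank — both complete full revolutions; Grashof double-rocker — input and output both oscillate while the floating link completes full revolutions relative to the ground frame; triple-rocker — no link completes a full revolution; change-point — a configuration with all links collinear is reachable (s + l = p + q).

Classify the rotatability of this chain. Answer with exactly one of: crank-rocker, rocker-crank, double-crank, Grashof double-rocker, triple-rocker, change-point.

lengths: ground=7, input=10, coupler=7, output=2
sorted: s=2 (shortest), l=10 (longest), p+q=14
s + l = 12 vs p + q = 14
s + l < p + q (Grashof) with shortest = output link → rocker-crank

rocker-crank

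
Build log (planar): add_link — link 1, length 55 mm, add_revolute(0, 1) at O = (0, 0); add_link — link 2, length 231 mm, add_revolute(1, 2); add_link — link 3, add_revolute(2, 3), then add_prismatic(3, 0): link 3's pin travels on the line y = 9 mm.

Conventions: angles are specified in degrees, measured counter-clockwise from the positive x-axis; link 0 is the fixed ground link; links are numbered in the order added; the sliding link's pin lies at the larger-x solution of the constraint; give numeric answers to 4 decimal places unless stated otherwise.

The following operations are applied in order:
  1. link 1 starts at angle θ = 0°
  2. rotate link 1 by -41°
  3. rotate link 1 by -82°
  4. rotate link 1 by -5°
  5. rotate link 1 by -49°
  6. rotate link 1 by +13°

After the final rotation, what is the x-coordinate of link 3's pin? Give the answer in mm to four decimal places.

geometry: r = 55 mm, L = 231 mm, e = 9 mm; θ starts at 0°
rotate link 1 by -41°: θ ← 0° -41° = -41°
rotate link 1 by -82°: θ ← -41° -82° = -123°
rotate link 1 by -5°: θ ← -123° -5° = -128°
rotate link 1 by -49°: θ ← -128° -49° = -177°
rotate link 1 by +13°: θ ← -177° +13° = -164°
crank pin P = (r cos θ, r sin θ) = (-52.869393, -15.160055)
h = r sin θ − e = -15.160055 − 9 = -24.160055
x = r cos θ + √(L² − h²) = -52.869393 + 229.733088 = 176.863695

176.8637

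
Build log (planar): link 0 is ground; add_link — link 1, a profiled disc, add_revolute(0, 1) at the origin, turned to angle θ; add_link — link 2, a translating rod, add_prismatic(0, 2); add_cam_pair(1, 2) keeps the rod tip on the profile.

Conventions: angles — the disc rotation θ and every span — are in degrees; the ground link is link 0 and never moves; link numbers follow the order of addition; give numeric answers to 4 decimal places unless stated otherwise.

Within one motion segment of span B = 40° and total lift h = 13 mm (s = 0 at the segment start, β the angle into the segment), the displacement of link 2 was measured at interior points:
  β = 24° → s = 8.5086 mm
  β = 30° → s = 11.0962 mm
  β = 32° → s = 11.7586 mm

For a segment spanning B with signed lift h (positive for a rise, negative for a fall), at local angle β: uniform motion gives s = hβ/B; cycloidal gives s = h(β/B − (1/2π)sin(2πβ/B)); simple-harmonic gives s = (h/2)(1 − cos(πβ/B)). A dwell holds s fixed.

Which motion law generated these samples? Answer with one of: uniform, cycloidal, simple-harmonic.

candidates at β/B = r: uniform s = h·r (linear in β); cycloidal s = h·(r − sin(2πr)/(2π)); simple-harmonic s = (h/2)(1 − cos(πr))
β=24°: printed 8.5086 | uniform 7.8000, cycloidal 9.0161, simple-harmonic 8.5086
β=30°: printed 11.0962 | uniform 9.7500, cycloidal 11.8190, simple-harmonic 11.0962
β=32°: printed 11.7586 | uniform 10.4000, cycloidal 12.3677, simple-harmonic 11.7586
only one law matches every sample → simple-harmonic

simple-harmonic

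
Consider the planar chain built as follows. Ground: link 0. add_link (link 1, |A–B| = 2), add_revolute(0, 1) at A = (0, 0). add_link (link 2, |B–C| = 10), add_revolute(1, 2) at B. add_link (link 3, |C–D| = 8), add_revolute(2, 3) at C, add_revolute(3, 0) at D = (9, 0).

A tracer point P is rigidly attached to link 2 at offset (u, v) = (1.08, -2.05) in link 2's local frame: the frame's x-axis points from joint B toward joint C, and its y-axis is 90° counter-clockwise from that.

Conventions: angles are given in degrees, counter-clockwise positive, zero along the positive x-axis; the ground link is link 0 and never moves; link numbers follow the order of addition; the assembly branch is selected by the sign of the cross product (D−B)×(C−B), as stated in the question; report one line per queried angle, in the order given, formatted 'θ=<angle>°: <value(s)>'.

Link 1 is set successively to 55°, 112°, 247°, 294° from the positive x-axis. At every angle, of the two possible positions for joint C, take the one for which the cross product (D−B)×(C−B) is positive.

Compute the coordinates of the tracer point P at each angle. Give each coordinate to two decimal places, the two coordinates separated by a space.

A=(0,0), D=(9.00,0)
θ=55°: B = A + 2.00·(cos55°, sin55°) = (1.1472, 1.6383)
θ=55°: |BD| = 8.0219
θ=55°: circle(B,10.00) ∩ circle(D,8.00): a=6.2548, h=7.8024
θ=55°:   candidates: C₊=(8.8636,7.9988) cross=62.590; C₋=(5.6767,-7.2770) cross=-62.590
θ=55°:   branch + wants cross > 0 → take C=(8.8636,7.9988) (cross=62.590)
θ=55°: ex = (C−B)/|BC| = (0.7716,0.6361); ey = (-0.6361,0.7716)
θ=55°: P = B + 1.08·ex + -2.05·ey = (3.2844,0.7434)
θ=112°: B = A + 2.00·(cos112°, sin112°) = (-0.7492, 1.8544)
θ=112°: |BD| = 9.9240
θ=112°: circle(B,10.00) ∩ circle(D,8.00): a=6.7758, h=7.3545
θ=112°:   candidates: C₊=(7.2815,7.8132) cross=72.986; C₋=(4.5330,-6.6367) cross=-72.986
θ=112°:   branch + wants cross > 0 → take C=(7.2815,7.8132) (cross=72.986)
θ=112°: ex = (C−B)/|BC| = (0.8031,0.5959); ey = (-0.5959,0.8031)
θ=112°: P = B + 1.08·ex + -2.05·ey = (1.3397,0.8516)
θ=247°: B = A + 2.00·(cos247°, sin247°) = (-0.7815, -1.8410)
θ=247°: |BD| = 9.9532
θ=247°: circle(B,10.00) ∩ circle(D,8.00): a=6.7851, h=7.3459
θ=247°:   candidates: C₊=(4.5278,6.6332) cross=73.116; C₋=(7.2453,-7.8052) cross=-73.116
θ=247°:   branch + wants cross > 0 → take C=(4.5278,6.6332) (cross=73.116)
θ=247°: ex = (C−B)/|BC| = (0.5309,0.8474); ey = (-0.8474,0.5309)
θ=247°: P = B + 1.08·ex + -2.05·ey = (1.5291,-2.0142)
θ=294°: B = A + 2.00·(cos294°, sin294°) = (0.8135, -1.8271)
θ=294°: |BD| = 8.3879
θ=294°: circle(B,10.00) ∩ circle(D,8.00): a=6.3399, h=7.7334
θ=294°:   candidates: C₊=(5.3166,7.1016) cross=64.867; C₋=(8.6857,-7.9938) cross=-64.867
θ=294°:   branch + wants cross > 0 → take C=(5.3166,7.1016) (cross=64.867)
θ=294°: ex = (C−B)/|BC| = (0.4503,0.8929); ey = (-0.8929,0.4503)
θ=294°: P = B + 1.08·ex + -2.05·ey = (3.1302,-1.7859)

θ=55°: 3.28 0.74
θ=112°: 1.34 0.85
θ=247°: 1.53 -2.01
θ=294°: 3.13 -1.79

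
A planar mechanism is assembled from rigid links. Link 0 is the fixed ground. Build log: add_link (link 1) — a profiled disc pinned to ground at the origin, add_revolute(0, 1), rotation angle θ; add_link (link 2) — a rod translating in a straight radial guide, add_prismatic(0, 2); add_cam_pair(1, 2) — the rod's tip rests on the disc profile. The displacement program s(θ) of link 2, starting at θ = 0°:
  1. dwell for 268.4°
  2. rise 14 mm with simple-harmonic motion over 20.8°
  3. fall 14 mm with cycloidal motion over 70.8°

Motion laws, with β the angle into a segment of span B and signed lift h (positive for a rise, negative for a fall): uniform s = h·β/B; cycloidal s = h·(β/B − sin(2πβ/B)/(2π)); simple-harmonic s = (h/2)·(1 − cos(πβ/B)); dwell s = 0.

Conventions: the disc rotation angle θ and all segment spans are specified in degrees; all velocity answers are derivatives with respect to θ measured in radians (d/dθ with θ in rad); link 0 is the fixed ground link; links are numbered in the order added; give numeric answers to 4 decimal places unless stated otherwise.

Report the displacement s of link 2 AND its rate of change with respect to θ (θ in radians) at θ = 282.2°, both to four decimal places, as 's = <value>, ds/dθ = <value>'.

seg 1 [0°–268.4°] dwell: s stays 0.0000
seg 2 [268.4°–289.2°] simple-harmonic, h=14: θ=282.2° here. β=13.8, B=20.8. 14/2·(1 − cos(π·0.6635)) = 10.4388 → s = 10.4388
velocity in seg [268.4°–289.2°] (simple-harmonic), θ in radians: β = 13.8° = 0.2409 rad, B = 20.8° = 0.3630 rad; ds/dθ = (πh/(2B)) sin(πβ/B) = (π·14/(2·0.3630)) sin(π·0.6635) = 52.763470 mm/rad

s = 10.4388, ds/dθ = 52.7635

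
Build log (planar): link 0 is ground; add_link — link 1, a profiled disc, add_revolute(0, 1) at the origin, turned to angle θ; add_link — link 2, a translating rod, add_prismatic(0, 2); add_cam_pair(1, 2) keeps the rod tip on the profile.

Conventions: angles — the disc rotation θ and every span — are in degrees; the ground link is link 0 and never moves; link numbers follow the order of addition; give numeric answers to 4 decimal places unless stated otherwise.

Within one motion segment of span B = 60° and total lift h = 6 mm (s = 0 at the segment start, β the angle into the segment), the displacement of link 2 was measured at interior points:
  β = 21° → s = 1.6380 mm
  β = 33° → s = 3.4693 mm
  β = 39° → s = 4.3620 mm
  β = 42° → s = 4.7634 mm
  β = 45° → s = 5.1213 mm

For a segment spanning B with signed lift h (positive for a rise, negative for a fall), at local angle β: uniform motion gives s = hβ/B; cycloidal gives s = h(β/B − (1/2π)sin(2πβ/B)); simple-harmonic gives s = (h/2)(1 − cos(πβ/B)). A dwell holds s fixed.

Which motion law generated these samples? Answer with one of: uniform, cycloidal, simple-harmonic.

candidates at β/B = r: uniform s = h·r (linear in β); cycloidal s = h·(r − sin(2πr)/(2π)); simple-harmonic s = (h/2)(1 − cos(πr))
β=21°: printed 1.6380 | uniform 2.1000, cycloidal 1.3274, simple-harmonic 1.6380
β=33°: printed 3.4693 | uniform 3.3000, cycloidal 3.5951, simple-harmonic 3.4693
β=39°: printed 4.3620 | uniform 3.9000, cycloidal 4.6726, simple-harmonic 4.3620
β=42°: printed 4.7634 | uniform 4.2000, cycloidal 5.1082, simple-harmonic 4.7634
β=45°: printed 5.1213 | uniform 4.5000, cycloidal 5.4549, simple-harmonic 5.1213
only one law matches every sample → simple-harmonic

simple-harmonic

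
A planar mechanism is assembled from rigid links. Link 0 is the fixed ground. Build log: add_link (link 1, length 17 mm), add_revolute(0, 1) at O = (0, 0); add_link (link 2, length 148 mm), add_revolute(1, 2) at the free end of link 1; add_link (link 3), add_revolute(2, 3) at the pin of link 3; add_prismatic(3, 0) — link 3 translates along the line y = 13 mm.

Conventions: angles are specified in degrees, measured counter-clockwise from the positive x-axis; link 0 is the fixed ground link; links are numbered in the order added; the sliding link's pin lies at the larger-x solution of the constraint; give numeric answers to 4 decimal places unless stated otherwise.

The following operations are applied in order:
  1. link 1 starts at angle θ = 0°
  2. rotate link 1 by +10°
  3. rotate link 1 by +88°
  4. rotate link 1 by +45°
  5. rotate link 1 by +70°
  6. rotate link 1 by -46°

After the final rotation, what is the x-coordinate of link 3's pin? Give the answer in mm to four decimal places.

geometry: r = 17 mm, L = 148 mm, e = 13 mm; θ starts at 0°
rotate link 1 by +10°: θ ← 0° +10° = 10°
rotate link 1 by +88°: θ ← 10° +88° = 98°
rotate link 1 by +45°: θ ← 98° +45° = 143°
rotate link 1 by +70°: θ ← 143° +70° = 213°
rotate link 1 by -46°: θ ← 213° -46° = 167°
crank pin P = (r cos θ, r sin θ) = (-16.564291, 3.824168)
h = r sin θ − e = 3.824168 − 13 = -9.175832
x = r cos θ + √(L² − h²) = -16.564291 + 147.715281 = 131.150989

131.1510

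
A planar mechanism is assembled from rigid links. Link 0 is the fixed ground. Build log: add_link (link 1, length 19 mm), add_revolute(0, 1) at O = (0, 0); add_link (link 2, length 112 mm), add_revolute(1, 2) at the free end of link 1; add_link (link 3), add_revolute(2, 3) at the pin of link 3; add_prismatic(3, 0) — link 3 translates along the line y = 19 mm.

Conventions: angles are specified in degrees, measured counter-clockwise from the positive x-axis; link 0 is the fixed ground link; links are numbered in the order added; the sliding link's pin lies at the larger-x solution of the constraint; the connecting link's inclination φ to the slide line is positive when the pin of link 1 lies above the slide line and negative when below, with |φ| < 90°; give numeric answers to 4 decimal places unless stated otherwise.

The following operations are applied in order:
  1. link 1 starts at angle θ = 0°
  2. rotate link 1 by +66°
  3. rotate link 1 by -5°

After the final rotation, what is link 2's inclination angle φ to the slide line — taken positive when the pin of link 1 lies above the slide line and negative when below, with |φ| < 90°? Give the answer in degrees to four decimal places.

geometry: r = 19 mm, L = 112 mm, e = 19 mm; θ starts at 0°
rotate link 1 by +66°: θ ← 0° +66° = 66°
rotate link 1 by -5°: θ ← 66° -5° = 61°
h = r sin θ − e = 16.617774 − 19 = -2.382226
sin φ = h / L = -2.382226 / 112 = -0.02126987
φ = arcsin(-0.02126987) = -1.218766°

-1.2188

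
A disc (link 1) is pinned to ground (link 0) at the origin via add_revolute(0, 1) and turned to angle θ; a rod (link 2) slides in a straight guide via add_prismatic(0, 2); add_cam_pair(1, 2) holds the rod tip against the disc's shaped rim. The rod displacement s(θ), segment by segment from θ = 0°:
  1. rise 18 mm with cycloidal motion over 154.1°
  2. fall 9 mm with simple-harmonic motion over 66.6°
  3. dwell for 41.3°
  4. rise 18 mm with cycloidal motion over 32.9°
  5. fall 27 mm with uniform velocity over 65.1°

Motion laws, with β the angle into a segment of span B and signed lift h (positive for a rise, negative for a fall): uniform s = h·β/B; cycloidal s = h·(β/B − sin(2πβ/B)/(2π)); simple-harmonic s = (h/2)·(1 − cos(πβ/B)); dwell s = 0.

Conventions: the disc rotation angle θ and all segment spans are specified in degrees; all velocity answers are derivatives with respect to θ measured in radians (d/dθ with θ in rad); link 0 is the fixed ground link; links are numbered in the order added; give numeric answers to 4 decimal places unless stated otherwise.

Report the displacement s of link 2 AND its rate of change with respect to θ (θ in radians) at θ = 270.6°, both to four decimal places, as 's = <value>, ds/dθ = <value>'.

segment 1 (0° to 154.1°, cycloidal, h = 18) is passed completely: s = 0.0000 + (18) = 18.0000
segment 2 (154.1° to 220.7°, simple-harmonic, h = -9) is passed completely: s = 18.0000 + (-9) = 9.0000
segment 3 (220.7° to 262°, dwell): s unchanged at 9.0000
θ = 270.6° falls in segment 4 (262° to 294.9°, cycloidal, h = 18): β = 270.6 − 262 = 8.6°, B = 32.9°; Δs = 18·(0.2614 − sin(2π·0.2614)/(2π)) = 1.8477; s = 9.0000 + 1.8477 = 10.8477
velocity in seg [262°–294.9°] (cycloidal), θ in radians: β = 8.6° = 0.1501 rad, B = 32.9° = 0.5742 rad; ds/dθ = (h/B)(1 − cos(2πβ/B)) = (18/0.5742)(1 − cos(2π·0.2614)) = 33.590307 mm/rad

s = 10.8477, ds/dθ = 33.5903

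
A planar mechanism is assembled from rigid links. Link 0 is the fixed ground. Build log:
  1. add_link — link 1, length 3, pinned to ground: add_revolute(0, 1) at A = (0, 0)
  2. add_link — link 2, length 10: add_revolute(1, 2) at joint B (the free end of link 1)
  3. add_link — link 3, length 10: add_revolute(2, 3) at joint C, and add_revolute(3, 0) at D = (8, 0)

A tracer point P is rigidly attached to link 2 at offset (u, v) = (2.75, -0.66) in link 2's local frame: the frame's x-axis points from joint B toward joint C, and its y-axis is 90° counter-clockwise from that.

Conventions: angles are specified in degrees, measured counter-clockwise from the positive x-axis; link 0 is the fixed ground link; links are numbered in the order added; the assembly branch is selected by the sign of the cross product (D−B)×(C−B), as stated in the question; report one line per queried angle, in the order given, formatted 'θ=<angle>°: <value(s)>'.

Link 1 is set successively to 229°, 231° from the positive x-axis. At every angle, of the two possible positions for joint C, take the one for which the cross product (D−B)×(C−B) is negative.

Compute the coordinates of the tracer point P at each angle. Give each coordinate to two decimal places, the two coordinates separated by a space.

A=(0,0), D=(8.00,0)
θ=229°: B = A + 3.00·(cos229°, sin229°) = (-1.9682, -2.2641)
θ=229°: |BD| = 10.2221
θ=229°: circle(B,10.00) ∩ circle(D,10.00): a=5.1110, h=8.5952
θ=229°:   candidates: C₊=(1.1121,7.2496) cross=87.861; C₋=(4.9197,-9.5138) cross=-87.861
θ=229°:   branch - wants cross < 0 → take C=(4.9197,-9.5138) (cross=-87.861)
θ=229°: ex = (C−B)/|BC| = (0.6888,-0.7250); ey = (0.7250,0.6888)
θ=229°: P = B + 2.75·ex + -0.66·ey = (-0.5525,-4.7124)
θ=231°: B = A + 3.00·(cos231°, sin231°) = (-1.8880, -2.3314)
θ=231°: |BD| = 10.1591
θ=231°: circle(B,10.00) ∩ circle(D,10.00): a=5.0796, h=8.6138
θ=231°:   candidates: C₊=(1.0792,7.2182) cross=87.509; C₋=(5.0328,-9.5497) cross=-87.509
θ=231°:   branch - wants cross < 0 → take C=(5.0328,-9.5497) (cross=-87.509)
θ=231°: ex = (C−B)/|BC| = (0.6921,-0.7218); ey = (0.7218,0.6921)
θ=231°: P = B + 2.75·ex + -0.66·ey = (-0.4611,-4.7732)

θ=229°: -0.55 -4.71
θ=231°: -0.46 -4.77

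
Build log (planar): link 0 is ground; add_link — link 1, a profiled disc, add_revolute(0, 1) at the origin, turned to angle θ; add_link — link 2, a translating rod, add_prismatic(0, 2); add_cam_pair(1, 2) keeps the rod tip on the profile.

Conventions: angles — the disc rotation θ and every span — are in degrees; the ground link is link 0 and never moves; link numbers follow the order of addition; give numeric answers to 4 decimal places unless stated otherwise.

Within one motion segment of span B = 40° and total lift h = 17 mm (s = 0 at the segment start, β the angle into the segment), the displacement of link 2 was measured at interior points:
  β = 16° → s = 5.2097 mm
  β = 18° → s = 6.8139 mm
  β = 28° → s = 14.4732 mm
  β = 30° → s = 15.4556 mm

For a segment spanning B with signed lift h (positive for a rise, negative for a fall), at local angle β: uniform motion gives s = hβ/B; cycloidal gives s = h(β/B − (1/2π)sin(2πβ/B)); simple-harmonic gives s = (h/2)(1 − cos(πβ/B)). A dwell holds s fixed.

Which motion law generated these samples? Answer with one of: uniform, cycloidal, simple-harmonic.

candidates at β/B = r: uniform s = h·r (linear in β); cycloidal s = h·(r − sin(2πr)/(2π)); simple-harmonic s = (h/2)(1 − cos(πr))
β=16°: printed 5.2097 | uniform 6.8000, cycloidal 5.2097, simple-harmonic 5.8734
β=18°: printed 6.8139 | uniform 7.6500, cycloidal 6.8139, simple-harmonic 7.1703
β=28°: printed 14.4732 | uniform 11.9000, cycloidal 14.4732, simple-harmonic 13.4962
β=30°: printed 15.4556 | uniform 12.7500, cycloidal 15.4556, simple-harmonic 14.5104
only one law matches every sample → cycloidal

cycloidal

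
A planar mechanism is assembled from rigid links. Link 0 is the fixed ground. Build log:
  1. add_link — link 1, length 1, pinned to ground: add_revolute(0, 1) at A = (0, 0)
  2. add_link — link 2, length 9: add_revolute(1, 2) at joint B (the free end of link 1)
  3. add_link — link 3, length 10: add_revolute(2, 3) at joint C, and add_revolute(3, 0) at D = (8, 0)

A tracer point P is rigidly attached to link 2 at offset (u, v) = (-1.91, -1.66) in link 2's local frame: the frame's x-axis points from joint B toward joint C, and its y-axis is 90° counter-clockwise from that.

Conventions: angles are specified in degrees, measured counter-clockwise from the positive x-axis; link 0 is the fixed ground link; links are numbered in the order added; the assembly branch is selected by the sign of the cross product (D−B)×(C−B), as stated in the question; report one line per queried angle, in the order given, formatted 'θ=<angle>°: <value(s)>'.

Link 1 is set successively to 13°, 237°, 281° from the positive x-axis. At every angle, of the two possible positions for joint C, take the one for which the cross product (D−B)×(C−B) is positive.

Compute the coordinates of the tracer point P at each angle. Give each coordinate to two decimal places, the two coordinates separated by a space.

A=(0,0), D=(8.00,0)
θ=13°: B = A + 1.00·(cos13°, sin13°) = (0.9744, 0.2250)
θ=13°: |BD| = 7.0292
θ=13°: circle(B,9.00) ∩ circle(D,10.00): a=2.1631, h=8.7362
θ=13°:   candidates: C₊=(3.4160,8.8874) cross=61.409; C₋=(2.8568,-8.5760) cross=-61.409
θ=13°:   branch + wants cross > 0 → take C=(3.4160,8.8874) (cross=61.409)
θ=13°: ex = (C−B)/|BC| = (0.2713,0.9625); ey = (-0.9625,0.2713)
θ=13°: P = B + -1.91·ex + -1.66·ey = (2.0540,-2.0638)
θ=237°: B = A + 1.00·(cos237°, sin237°) = (-0.5446, -0.8387)
θ=237°: |BD| = 8.5857
θ=237°: circle(B,9.00) ∩ circle(D,10.00): a=3.1864, h=8.4171
θ=237°:   candidates: C₊=(1.8043,7.8494) cross=72.266; C₋=(3.4487,-8.9042) cross=-72.266
θ=237°:   branch + wants cross > 0 → take C=(1.8043,7.8494) (cross=72.266)
θ=237°: ex = (C−B)/|BC| = (0.2610,0.9653); ey = (-0.9653,0.2610)
θ=237°: P = B + -1.91·ex + -1.66·ey = (0.5593,-3.1157)
θ=281°: B = A + 1.00·(cos281°, sin281°) = (0.1908, -0.9816)
θ=281°: |BD| = 7.8706
θ=281°: circle(B,9.00) ∩ circle(D,10.00): a=2.7283, h=8.5765
θ=281°:   candidates: C₊=(1.8282,7.8682) cross=67.503; C₋=(3.9675,-9.1509) cross=-67.503
θ=281°:   branch + wants cross > 0 → take C=(1.8282,7.8682) (cross=67.503)
θ=281°: ex = (C−B)/|BC| = (0.1819,0.9833); ey = (-0.9833,0.1819)
θ=281°: P = B + -1.91·ex + -1.66·ey = (1.4756,-3.1618)

θ=13°: 2.05 -2.06
θ=237°: 0.56 -3.12
θ=281°: 1.48 -3.16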